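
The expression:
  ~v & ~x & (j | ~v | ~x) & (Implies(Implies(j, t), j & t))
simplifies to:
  j & ~v & ~x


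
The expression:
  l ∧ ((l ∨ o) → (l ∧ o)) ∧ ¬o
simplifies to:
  False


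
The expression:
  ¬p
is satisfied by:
  {p: False}


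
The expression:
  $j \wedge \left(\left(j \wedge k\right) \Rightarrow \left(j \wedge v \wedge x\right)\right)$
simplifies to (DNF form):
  $\left(j \wedge \neg k\right) \vee \left(j \wedge v \wedge x\right) \vee \left(j \wedge v \wedge \neg k\right) \vee \left(j \wedge x \wedge \neg k\right)$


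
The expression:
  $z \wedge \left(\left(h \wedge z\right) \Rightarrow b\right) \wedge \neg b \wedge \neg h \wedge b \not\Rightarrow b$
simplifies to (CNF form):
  $\text{False}$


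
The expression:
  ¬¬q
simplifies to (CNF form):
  q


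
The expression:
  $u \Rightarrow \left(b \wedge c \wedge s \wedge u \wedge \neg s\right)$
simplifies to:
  $\neg u$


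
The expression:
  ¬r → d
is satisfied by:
  {r: True, d: True}
  {r: True, d: False}
  {d: True, r: False}


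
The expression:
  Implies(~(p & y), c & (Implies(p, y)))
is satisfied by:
  {c: True, y: True, p: False}
  {c: True, y: False, p: False}
  {c: True, p: True, y: True}
  {p: True, y: True, c: False}


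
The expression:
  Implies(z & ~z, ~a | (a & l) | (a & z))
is always true.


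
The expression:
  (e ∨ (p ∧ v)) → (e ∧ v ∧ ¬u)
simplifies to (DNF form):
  (¬e ∧ ¬p) ∨ (¬e ∧ ¬v) ∨ (e ∧ v ∧ ¬u)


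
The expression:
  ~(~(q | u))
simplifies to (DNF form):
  q | u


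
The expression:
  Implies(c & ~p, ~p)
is always true.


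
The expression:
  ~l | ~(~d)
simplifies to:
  d | ~l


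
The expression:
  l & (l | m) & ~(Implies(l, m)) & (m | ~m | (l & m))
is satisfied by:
  {l: True, m: False}


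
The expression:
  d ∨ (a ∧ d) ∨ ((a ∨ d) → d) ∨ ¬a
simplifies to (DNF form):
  d ∨ ¬a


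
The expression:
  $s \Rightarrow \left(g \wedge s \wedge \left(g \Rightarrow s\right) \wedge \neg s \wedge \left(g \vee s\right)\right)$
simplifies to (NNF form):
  $\neg s$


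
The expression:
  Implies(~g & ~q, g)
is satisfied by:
  {q: True, g: True}
  {q: True, g: False}
  {g: True, q: False}


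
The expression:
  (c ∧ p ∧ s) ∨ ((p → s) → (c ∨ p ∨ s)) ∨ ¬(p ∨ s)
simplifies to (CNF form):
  True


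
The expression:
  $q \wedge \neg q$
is never true.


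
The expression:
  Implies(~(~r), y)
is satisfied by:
  {y: True, r: False}
  {r: False, y: False}
  {r: True, y: True}


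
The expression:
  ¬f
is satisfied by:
  {f: False}


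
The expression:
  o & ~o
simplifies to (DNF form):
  False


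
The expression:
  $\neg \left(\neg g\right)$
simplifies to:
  $g$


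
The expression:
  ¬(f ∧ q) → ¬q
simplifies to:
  f ∨ ¬q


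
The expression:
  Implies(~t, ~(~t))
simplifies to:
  t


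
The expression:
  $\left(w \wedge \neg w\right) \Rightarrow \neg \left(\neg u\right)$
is always true.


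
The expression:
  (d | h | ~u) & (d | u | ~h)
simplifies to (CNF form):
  (d | h | ~h) & (d | h | ~u) & (d | u | ~h) & (d | u | ~u)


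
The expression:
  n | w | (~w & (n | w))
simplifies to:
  n | w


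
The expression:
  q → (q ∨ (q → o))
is always true.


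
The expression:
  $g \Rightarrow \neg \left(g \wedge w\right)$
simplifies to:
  $\neg g \vee \neg w$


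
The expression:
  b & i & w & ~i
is never true.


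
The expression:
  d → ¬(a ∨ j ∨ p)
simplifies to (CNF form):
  (¬a ∨ ¬d) ∧ (¬d ∨ ¬j) ∧ (¬d ∨ ¬p)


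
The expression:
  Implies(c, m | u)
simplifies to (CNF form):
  m | u | ~c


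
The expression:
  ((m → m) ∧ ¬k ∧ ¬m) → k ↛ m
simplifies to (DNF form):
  k ∨ m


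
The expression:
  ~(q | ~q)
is never true.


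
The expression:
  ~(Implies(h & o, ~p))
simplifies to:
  h & o & p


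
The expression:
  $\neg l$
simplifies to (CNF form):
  $\neg l$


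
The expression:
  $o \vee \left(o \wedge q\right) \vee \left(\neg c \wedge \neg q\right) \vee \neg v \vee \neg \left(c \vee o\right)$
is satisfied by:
  {o: True, v: False, c: False}
  {v: False, c: False, o: False}
  {c: True, o: True, v: False}
  {c: True, v: False, o: False}
  {o: True, v: True, c: False}
  {v: True, o: False, c: False}
  {c: True, v: True, o: True}


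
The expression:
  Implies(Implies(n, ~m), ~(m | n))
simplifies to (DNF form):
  (m & n) | (~m & ~n)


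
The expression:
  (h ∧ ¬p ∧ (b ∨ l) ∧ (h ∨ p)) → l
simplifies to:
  l ∨ p ∨ ¬b ∨ ¬h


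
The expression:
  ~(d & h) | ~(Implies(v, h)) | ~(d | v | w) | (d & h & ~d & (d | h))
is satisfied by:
  {h: False, d: False}
  {d: True, h: False}
  {h: True, d: False}


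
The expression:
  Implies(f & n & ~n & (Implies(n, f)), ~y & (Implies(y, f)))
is always true.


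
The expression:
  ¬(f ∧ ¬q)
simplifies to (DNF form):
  q ∨ ¬f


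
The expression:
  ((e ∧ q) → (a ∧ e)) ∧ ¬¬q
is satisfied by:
  {a: True, q: True, e: False}
  {q: True, e: False, a: False}
  {a: True, e: True, q: True}


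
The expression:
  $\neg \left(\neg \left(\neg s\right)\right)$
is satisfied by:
  {s: False}


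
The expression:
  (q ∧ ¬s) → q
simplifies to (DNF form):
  True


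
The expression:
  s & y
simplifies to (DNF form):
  s & y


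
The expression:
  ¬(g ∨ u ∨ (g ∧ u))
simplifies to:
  ¬g ∧ ¬u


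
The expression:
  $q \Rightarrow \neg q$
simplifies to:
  $\neg q$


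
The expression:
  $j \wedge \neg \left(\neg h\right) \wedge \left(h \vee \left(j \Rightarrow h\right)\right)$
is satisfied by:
  {h: True, j: True}


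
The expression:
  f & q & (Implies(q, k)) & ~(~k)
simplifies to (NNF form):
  f & k & q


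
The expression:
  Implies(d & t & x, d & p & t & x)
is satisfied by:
  {p: True, t: False, d: False, x: False}
  {p: False, t: False, d: False, x: False}
  {x: True, p: True, t: False, d: False}
  {x: True, p: False, t: False, d: False}
  {d: True, p: True, t: False, x: False}
  {d: True, p: False, t: False, x: False}
  {x: True, d: True, p: True, t: False}
  {x: True, d: True, p: False, t: False}
  {t: True, p: True, x: False, d: False}
  {t: True, p: False, x: False, d: False}
  {x: True, t: True, p: True, d: False}
  {x: True, t: True, p: False, d: False}
  {d: True, t: True, p: True, x: False}
  {d: True, t: True, p: False, x: False}
  {d: True, t: True, x: True, p: True}


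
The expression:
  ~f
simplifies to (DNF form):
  ~f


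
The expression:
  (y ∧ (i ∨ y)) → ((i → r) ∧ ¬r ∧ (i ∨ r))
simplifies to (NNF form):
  ¬y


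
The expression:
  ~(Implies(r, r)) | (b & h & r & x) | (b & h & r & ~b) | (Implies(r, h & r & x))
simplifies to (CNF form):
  (h | ~r) & (x | ~r)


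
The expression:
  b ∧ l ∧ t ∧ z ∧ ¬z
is never true.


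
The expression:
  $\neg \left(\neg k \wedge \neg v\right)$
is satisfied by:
  {k: True, v: True}
  {k: True, v: False}
  {v: True, k: False}


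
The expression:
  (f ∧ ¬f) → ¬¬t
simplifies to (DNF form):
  True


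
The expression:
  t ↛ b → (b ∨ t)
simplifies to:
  True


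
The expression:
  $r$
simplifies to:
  $r$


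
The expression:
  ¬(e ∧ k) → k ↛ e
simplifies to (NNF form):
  k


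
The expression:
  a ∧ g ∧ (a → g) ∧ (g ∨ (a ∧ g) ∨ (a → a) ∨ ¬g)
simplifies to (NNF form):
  a ∧ g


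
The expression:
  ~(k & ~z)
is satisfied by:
  {z: True, k: False}
  {k: False, z: False}
  {k: True, z: True}


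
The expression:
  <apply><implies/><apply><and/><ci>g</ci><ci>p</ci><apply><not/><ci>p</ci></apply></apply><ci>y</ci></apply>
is always true.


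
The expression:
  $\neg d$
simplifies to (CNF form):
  $\neg d$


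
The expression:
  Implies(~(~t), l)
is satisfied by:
  {l: True, t: False}
  {t: False, l: False}
  {t: True, l: True}


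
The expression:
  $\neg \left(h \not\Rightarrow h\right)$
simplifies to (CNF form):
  $\text{True}$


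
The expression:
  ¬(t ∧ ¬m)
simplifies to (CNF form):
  m ∨ ¬t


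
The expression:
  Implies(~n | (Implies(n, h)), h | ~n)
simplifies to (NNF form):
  True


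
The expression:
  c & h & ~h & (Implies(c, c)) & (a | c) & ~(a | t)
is never true.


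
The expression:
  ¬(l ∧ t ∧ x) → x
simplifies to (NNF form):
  x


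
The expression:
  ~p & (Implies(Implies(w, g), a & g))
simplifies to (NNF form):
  ~p & (g | w) & (a | ~g)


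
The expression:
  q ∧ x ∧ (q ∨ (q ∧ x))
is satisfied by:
  {x: True, q: True}


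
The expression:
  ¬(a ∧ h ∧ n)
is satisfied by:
  {h: False, n: False, a: False}
  {a: True, h: False, n: False}
  {n: True, h: False, a: False}
  {a: True, n: True, h: False}
  {h: True, a: False, n: False}
  {a: True, h: True, n: False}
  {n: True, h: True, a: False}


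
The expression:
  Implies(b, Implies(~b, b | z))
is always true.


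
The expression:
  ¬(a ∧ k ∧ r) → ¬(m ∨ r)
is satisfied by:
  {a: True, k: True, m: False, r: False}
  {a: True, m: False, k: False, r: False}
  {k: True, a: False, m: False, r: False}
  {a: False, m: False, k: False, r: False}
  {r: True, a: True, k: True, m: False}
  {r: True, a: True, k: True, m: True}


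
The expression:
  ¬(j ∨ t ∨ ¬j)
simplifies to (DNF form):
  False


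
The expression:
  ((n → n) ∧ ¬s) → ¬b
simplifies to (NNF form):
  s ∨ ¬b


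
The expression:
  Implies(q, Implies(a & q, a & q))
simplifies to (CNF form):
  True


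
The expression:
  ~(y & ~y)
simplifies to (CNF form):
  True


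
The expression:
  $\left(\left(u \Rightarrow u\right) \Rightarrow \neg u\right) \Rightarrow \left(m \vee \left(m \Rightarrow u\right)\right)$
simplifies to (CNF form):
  $\text{True}$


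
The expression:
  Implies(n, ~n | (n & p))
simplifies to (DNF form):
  p | ~n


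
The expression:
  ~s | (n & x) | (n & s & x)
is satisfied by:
  {x: True, n: True, s: False}
  {x: True, n: False, s: False}
  {n: True, x: False, s: False}
  {x: False, n: False, s: False}
  {x: True, s: True, n: True}


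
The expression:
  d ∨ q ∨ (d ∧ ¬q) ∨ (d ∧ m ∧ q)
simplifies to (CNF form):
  d ∨ q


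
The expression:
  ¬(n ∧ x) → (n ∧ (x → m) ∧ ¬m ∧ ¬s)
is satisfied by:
  {x: True, n: True, m: False, s: False}
  {x: True, s: True, n: True, m: False}
  {x: True, m: True, n: True, s: False}
  {x: True, s: True, m: True, n: True}
  {n: True, s: False, m: False, x: False}


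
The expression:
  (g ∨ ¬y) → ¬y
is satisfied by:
  {g: False, y: False}
  {y: True, g: False}
  {g: True, y: False}


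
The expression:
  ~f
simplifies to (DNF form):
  ~f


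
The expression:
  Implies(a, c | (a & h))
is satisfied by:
  {c: True, h: True, a: False}
  {c: True, h: False, a: False}
  {h: True, c: False, a: False}
  {c: False, h: False, a: False}
  {a: True, c: True, h: True}
  {a: True, c: True, h: False}
  {a: True, h: True, c: False}


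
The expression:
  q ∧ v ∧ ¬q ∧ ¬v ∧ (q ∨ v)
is never true.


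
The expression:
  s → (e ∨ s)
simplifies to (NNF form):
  True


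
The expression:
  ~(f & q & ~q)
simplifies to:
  True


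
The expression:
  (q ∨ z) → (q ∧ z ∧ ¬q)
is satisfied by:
  {q: False, z: False}


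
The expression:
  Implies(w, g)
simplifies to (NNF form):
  g | ~w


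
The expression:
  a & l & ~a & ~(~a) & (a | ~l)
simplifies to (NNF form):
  False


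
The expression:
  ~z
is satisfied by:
  {z: False}


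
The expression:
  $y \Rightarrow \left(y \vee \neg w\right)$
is always true.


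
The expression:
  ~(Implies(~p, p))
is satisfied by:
  {p: False}


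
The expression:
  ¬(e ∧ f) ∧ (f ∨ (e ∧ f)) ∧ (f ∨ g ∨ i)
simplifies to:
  f ∧ ¬e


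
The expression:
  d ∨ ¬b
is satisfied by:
  {d: True, b: False}
  {b: False, d: False}
  {b: True, d: True}


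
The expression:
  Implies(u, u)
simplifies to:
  True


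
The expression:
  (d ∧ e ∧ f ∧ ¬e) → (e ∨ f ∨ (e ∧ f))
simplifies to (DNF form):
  True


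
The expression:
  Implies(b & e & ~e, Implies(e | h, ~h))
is always true.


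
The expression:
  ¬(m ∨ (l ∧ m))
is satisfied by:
  {m: False}


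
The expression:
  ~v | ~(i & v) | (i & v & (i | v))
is always true.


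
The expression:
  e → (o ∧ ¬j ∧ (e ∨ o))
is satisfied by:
  {o: True, e: False, j: False}
  {o: False, e: False, j: False}
  {j: True, o: True, e: False}
  {j: True, o: False, e: False}
  {e: True, o: True, j: False}


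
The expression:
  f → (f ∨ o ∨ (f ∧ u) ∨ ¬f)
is always true.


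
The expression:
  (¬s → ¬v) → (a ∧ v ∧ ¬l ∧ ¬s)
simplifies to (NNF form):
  v ∧ ¬s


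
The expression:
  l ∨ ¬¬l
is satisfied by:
  {l: True}


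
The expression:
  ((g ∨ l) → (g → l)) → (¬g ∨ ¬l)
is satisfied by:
  {l: False, g: False}
  {g: True, l: False}
  {l: True, g: False}


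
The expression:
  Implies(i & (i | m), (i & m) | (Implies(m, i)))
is always true.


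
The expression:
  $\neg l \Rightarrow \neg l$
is always true.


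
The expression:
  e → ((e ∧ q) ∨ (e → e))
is always true.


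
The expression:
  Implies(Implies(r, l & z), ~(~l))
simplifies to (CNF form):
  l | r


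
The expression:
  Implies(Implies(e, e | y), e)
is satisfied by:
  {e: True}


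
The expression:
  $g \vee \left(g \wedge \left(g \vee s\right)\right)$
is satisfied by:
  {g: True}


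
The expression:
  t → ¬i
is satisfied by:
  {t: False, i: False}
  {i: True, t: False}
  {t: True, i: False}


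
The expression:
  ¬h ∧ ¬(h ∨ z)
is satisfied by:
  {h: False, z: False}


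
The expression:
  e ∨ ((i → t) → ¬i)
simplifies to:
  e ∨ ¬i ∨ ¬t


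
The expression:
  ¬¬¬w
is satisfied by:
  {w: False}


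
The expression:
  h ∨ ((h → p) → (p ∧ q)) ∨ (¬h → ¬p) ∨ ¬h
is always true.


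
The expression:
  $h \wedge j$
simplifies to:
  $h \wedge j$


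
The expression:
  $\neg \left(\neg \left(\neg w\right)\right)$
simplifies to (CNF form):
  $\neg w$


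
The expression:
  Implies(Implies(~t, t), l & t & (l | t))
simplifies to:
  l | ~t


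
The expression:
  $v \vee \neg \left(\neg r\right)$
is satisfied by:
  {r: True, v: True}
  {r: True, v: False}
  {v: True, r: False}


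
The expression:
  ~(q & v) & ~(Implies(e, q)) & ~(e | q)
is never true.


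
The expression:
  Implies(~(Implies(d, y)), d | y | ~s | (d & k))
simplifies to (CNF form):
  True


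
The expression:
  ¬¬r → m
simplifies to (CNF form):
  m ∨ ¬r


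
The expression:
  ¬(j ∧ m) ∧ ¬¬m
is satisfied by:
  {m: True, j: False}


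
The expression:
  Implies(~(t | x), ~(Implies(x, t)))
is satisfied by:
  {x: True, t: True}
  {x: True, t: False}
  {t: True, x: False}


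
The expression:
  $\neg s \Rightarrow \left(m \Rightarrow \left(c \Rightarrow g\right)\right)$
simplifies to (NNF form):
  $g \vee s \vee \neg c \vee \neg m$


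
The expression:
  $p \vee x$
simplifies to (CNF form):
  $p \vee x$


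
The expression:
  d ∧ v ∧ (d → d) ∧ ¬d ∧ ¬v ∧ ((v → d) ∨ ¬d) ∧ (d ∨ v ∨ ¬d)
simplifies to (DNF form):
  False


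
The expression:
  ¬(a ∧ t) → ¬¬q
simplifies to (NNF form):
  q ∨ (a ∧ t)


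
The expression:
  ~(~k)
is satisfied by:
  {k: True}


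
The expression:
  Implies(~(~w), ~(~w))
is always true.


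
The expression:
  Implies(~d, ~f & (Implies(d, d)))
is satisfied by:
  {d: True, f: False}
  {f: False, d: False}
  {f: True, d: True}


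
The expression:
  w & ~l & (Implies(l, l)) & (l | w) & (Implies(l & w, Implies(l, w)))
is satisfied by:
  {w: True, l: False}


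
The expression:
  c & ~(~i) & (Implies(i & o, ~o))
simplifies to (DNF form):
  c & i & ~o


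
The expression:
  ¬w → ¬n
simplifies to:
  w ∨ ¬n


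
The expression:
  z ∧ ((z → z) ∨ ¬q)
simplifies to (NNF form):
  z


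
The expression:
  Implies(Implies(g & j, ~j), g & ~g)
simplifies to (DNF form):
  g & j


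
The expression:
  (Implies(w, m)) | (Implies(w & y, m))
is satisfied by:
  {m: True, w: False, y: False}
  {w: False, y: False, m: False}
  {y: True, m: True, w: False}
  {y: True, w: False, m: False}
  {m: True, w: True, y: False}
  {w: True, m: False, y: False}
  {y: True, w: True, m: True}


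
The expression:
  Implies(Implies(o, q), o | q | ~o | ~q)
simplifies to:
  True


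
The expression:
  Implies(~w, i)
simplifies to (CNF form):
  i | w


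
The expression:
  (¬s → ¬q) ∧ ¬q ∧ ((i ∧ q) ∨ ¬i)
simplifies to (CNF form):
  ¬i ∧ ¬q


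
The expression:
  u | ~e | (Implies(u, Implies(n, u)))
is always true.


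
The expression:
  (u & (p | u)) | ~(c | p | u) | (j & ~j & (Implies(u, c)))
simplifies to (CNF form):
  (u | ~c) & (u | ~p)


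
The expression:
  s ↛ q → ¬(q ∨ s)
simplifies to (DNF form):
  q ∨ ¬s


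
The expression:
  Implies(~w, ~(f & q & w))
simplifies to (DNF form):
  True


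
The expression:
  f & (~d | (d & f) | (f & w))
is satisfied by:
  {f: True}


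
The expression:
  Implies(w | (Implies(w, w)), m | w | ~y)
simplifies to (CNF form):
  m | w | ~y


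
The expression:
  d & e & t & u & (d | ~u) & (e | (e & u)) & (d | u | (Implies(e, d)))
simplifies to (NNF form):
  d & e & t & u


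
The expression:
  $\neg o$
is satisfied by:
  {o: False}


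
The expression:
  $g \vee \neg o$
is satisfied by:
  {g: True, o: False}
  {o: False, g: False}
  {o: True, g: True}


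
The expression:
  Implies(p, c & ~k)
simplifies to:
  ~p | (c & ~k)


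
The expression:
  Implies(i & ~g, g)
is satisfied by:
  {g: True, i: False}
  {i: False, g: False}
  {i: True, g: True}


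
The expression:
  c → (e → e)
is always true.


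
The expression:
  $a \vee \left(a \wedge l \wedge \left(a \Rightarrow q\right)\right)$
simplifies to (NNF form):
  $a$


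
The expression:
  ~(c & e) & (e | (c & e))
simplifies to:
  e & ~c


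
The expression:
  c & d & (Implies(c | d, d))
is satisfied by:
  {c: True, d: True}


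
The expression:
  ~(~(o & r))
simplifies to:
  o & r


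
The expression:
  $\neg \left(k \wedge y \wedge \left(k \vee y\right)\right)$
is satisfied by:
  {k: False, y: False}
  {y: True, k: False}
  {k: True, y: False}


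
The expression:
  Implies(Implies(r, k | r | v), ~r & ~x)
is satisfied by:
  {x: False, r: False}


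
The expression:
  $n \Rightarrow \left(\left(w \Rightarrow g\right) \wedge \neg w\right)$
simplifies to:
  $\neg n \vee \neg w$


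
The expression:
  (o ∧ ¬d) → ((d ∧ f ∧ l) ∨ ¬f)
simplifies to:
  d ∨ ¬f ∨ ¬o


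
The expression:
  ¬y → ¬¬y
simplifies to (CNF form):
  y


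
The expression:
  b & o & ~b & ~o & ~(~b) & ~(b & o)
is never true.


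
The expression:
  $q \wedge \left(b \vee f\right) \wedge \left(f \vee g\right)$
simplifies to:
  $q \wedge \left(b \vee f\right) \wedge \left(f \vee g\right)$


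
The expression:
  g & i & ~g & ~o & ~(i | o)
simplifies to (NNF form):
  False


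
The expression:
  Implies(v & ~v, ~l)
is always true.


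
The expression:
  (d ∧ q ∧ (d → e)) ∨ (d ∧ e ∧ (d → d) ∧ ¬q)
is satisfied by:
  {e: True, d: True}


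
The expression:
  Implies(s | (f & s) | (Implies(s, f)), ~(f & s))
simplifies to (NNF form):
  ~f | ~s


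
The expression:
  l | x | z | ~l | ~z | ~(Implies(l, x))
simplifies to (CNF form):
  True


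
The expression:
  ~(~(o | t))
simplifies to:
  o | t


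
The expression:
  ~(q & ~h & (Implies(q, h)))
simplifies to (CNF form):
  True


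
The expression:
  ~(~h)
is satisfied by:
  {h: True}


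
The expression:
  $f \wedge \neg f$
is never true.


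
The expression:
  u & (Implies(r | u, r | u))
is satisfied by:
  {u: True}


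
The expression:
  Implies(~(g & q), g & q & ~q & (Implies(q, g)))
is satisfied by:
  {g: True, q: True}


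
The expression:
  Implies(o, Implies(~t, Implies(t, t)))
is always true.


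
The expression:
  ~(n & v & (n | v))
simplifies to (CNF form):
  ~n | ~v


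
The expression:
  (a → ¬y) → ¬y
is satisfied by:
  {a: True, y: False}
  {y: False, a: False}
  {y: True, a: True}


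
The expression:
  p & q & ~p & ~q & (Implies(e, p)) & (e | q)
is never true.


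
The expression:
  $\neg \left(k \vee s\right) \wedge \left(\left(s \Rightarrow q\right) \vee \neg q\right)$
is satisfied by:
  {k: False, s: False}


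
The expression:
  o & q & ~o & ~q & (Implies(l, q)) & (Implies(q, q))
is never true.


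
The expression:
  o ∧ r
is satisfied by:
  {r: True, o: True}


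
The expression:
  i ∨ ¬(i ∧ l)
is always true.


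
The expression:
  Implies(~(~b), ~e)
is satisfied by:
  {e: False, b: False}
  {b: True, e: False}
  {e: True, b: False}


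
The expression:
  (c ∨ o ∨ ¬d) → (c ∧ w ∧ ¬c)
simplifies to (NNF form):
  d ∧ ¬c ∧ ¬o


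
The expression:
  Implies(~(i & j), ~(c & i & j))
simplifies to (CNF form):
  True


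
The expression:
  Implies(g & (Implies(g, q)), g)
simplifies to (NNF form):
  True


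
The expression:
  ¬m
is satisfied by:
  {m: False}


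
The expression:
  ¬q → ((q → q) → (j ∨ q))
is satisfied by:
  {q: True, j: True}
  {q: True, j: False}
  {j: True, q: False}


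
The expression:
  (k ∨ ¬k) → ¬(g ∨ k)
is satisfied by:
  {g: False, k: False}


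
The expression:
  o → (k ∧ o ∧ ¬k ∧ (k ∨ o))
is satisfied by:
  {o: False}


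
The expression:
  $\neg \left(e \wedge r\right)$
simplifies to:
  $\neg e \vee \neg r$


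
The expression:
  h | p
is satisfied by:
  {p: True, h: True}
  {p: True, h: False}
  {h: True, p: False}


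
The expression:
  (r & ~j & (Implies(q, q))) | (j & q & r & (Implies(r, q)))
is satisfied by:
  {r: True, q: True, j: False}
  {r: True, q: False, j: False}
  {r: True, j: True, q: True}


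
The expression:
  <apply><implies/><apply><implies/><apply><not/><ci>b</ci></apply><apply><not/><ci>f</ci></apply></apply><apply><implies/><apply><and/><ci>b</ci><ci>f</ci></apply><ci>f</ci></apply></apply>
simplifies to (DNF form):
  <true/>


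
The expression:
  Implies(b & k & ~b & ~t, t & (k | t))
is always true.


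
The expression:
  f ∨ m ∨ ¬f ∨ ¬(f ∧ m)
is always true.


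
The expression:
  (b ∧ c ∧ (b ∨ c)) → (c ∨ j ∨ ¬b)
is always true.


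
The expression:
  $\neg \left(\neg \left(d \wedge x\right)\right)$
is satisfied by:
  {d: True, x: True}


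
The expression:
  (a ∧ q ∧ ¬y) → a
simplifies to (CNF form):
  True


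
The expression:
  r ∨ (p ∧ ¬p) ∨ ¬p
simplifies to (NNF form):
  r ∨ ¬p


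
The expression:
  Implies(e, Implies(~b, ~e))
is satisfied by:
  {b: True, e: False}
  {e: False, b: False}
  {e: True, b: True}


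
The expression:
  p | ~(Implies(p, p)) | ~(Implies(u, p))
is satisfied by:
  {u: True, p: True}
  {u: True, p: False}
  {p: True, u: False}


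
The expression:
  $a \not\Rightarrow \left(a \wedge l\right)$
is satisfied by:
  {a: True, l: False}


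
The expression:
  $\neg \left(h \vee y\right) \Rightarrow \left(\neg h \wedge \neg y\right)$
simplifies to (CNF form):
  $\text{True}$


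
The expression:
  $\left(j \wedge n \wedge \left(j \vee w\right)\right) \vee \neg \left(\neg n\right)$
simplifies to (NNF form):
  $n$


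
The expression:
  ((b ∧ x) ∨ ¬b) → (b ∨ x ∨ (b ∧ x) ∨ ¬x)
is always true.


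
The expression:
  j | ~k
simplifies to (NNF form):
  j | ~k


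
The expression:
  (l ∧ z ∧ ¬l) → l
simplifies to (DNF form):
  True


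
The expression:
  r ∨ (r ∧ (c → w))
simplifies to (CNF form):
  r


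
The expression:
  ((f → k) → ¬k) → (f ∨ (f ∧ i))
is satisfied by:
  {k: True, f: True}
  {k: True, f: False}
  {f: True, k: False}


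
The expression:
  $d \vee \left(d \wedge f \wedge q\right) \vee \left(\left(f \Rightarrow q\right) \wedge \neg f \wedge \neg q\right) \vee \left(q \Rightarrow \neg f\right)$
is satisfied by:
  {d: True, q: False, f: False}
  {q: False, f: False, d: False}
  {f: True, d: True, q: False}
  {f: True, q: False, d: False}
  {d: True, q: True, f: False}
  {q: True, d: False, f: False}
  {f: True, q: True, d: True}


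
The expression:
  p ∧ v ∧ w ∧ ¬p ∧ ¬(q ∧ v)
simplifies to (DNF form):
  False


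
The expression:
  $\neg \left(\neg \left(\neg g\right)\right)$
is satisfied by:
  {g: False}


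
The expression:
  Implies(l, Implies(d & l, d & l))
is always true.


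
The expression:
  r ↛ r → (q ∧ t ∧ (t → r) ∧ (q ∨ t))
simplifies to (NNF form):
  True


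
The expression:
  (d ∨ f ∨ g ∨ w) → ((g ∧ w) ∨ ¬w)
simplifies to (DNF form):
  g ∨ ¬w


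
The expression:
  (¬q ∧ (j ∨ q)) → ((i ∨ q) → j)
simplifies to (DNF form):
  True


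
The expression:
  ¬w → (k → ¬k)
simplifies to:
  w ∨ ¬k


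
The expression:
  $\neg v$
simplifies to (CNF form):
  $\neg v$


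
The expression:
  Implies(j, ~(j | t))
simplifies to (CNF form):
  ~j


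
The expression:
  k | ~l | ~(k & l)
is always true.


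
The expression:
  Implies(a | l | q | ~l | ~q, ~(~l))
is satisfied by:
  {l: True}


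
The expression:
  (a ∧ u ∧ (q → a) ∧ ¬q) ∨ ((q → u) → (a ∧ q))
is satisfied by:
  {q: True, a: True, u: False}
  {q: True, a: False, u: False}
  {u: True, q: True, a: True}
  {u: True, a: True, q: False}


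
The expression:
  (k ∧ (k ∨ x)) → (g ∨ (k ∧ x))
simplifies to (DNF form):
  g ∨ x ∨ ¬k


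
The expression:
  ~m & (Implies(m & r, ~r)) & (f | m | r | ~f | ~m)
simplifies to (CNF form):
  ~m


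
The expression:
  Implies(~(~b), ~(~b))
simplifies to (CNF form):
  True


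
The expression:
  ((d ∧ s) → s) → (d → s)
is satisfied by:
  {s: True, d: False}
  {d: False, s: False}
  {d: True, s: True}


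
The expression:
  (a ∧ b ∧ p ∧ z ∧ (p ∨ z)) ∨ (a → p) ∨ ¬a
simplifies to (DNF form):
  p ∨ ¬a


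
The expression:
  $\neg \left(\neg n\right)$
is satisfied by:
  {n: True}


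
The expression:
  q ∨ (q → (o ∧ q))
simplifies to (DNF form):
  True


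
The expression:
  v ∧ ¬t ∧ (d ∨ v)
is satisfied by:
  {v: True, t: False}


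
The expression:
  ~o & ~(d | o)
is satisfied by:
  {d: False, o: False}


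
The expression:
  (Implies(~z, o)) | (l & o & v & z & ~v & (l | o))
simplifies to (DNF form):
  o | z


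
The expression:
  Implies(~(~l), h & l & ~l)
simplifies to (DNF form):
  ~l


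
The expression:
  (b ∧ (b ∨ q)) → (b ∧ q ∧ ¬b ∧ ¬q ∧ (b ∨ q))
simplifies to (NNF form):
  ¬b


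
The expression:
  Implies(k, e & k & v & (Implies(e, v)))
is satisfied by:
  {v: True, e: True, k: False}
  {v: True, e: False, k: False}
  {e: True, v: False, k: False}
  {v: False, e: False, k: False}
  {v: True, k: True, e: True}


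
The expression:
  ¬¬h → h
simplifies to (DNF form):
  True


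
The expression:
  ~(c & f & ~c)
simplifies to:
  True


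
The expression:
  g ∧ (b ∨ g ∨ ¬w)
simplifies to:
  g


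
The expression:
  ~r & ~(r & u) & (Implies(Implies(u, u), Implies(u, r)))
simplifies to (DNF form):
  ~r & ~u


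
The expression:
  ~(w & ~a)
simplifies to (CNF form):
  a | ~w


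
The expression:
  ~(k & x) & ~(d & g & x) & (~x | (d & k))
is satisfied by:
  {x: False}


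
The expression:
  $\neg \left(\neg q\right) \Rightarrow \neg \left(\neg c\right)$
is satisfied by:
  {c: True, q: False}
  {q: False, c: False}
  {q: True, c: True}


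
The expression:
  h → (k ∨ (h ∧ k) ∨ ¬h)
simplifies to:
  k ∨ ¬h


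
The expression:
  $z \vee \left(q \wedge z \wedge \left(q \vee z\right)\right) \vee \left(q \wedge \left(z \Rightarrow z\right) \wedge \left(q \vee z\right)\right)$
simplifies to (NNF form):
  $q \vee z$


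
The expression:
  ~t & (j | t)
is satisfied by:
  {j: True, t: False}


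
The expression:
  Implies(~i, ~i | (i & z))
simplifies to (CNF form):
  True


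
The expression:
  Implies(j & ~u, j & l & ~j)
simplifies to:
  u | ~j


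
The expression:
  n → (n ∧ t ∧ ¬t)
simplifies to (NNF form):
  ¬n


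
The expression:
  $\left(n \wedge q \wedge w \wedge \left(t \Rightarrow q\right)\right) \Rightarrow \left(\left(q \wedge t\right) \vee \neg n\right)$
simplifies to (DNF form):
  $t \vee \neg n \vee \neg q \vee \neg w$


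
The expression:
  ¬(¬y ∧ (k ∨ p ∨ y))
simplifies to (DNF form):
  y ∨ (¬k ∧ ¬p)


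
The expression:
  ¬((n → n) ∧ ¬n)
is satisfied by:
  {n: True}


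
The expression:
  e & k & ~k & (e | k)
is never true.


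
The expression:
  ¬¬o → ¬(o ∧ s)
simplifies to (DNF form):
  ¬o ∨ ¬s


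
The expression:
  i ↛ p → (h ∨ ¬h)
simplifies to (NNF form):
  True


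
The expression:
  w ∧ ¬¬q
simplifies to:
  q ∧ w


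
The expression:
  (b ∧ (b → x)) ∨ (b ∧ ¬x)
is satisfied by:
  {b: True}


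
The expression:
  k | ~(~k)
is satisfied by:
  {k: True}


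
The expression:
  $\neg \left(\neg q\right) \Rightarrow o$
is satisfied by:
  {o: True, q: False}
  {q: False, o: False}
  {q: True, o: True}


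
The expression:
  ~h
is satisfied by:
  {h: False}


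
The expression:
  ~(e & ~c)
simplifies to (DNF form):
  c | ~e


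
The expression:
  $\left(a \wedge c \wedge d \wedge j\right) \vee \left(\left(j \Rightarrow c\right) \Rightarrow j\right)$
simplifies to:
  $j$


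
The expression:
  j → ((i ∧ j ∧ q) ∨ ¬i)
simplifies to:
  q ∨ ¬i ∨ ¬j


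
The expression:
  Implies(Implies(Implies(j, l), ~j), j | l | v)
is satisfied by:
  {v: True, l: True, j: True}
  {v: True, l: True, j: False}
  {v: True, j: True, l: False}
  {v: True, j: False, l: False}
  {l: True, j: True, v: False}
  {l: True, j: False, v: False}
  {j: True, l: False, v: False}


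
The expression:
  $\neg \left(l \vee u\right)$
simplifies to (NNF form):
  $\neg l \wedge \neg u$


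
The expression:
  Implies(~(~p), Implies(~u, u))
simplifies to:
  u | ~p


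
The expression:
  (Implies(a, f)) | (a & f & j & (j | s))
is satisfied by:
  {f: True, a: False}
  {a: False, f: False}
  {a: True, f: True}


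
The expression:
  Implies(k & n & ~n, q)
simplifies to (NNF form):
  True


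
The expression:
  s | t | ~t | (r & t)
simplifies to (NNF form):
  True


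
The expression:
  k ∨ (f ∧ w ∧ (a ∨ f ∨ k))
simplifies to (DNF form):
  k ∨ (f ∧ w)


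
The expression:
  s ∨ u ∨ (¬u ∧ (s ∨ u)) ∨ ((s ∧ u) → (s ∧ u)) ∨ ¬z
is always true.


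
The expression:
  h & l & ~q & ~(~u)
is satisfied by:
  {h: True, u: True, l: True, q: False}


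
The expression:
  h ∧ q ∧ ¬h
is never true.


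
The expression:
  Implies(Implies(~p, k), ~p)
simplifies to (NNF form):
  ~p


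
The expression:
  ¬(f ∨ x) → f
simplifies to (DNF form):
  f ∨ x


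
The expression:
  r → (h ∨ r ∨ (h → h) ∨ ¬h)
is always true.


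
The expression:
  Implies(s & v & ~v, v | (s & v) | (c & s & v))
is always true.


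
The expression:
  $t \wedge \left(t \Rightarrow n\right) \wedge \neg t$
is never true.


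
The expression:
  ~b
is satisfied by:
  {b: False}


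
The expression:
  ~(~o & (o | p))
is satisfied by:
  {o: True, p: False}
  {p: False, o: False}
  {p: True, o: True}


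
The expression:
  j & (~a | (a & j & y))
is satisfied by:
  {j: True, y: True, a: False}
  {j: True, a: False, y: False}
  {j: True, y: True, a: True}


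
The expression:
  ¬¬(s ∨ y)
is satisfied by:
  {y: True, s: True}
  {y: True, s: False}
  {s: True, y: False}


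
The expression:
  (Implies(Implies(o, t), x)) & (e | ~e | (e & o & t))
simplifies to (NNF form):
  x | (o & ~t)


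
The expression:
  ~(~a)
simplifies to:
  a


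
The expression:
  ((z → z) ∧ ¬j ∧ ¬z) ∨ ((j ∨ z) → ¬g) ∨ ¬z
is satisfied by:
  {g: False, z: False}
  {z: True, g: False}
  {g: True, z: False}


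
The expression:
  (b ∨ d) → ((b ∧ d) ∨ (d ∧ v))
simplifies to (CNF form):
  (b ∨ ¬b) ∧ (d ∨ ¬b) ∧ (b ∨ v ∨ ¬b) ∧ (b ∨ v ∨ ¬d) ∧ (b ∨ ¬b ∨ ¬d) ∧ (d ∨ v ∨ ¬b) ∧ (d ∨ v ∨ ¬d) ∧ (d ∨ ¬b ∨ ¬d)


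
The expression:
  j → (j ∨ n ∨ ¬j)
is always true.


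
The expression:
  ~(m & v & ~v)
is always true.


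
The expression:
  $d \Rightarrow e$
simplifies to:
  $e \vee \neg d$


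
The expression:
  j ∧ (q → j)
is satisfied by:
  {j: True}


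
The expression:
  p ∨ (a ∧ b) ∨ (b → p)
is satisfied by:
  {a: True, p: True, b: False}
  {a: True, p: False, b: False}
  {p: True, a: False, b: False}
  {a: False, p: False, b: False}
  {a: True, b: True, p: True}
  {a: True, b: True, p: False}
  {b: True, p: True, a: False}


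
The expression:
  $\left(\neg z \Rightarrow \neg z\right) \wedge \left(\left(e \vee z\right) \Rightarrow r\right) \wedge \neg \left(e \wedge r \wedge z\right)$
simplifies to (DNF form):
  $\left(r \wedge \neg e\right) \vee \left(r \wedge \neg z\right) \vee \left(\neg e \wedge \neg z\right)$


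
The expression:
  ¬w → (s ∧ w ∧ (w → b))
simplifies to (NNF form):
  w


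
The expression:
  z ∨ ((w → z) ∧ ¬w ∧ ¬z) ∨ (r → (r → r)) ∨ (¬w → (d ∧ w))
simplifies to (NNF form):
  True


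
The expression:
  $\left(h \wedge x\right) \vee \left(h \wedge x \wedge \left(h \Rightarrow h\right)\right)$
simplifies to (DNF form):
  $h \wedge x$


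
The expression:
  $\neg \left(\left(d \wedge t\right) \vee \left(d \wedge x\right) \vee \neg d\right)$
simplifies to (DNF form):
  $d \wedge \neg t \wedge \neg x$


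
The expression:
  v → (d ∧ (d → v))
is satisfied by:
  {d: True, v: False}
  {v: False, d: False}
  {v: True, d: True}


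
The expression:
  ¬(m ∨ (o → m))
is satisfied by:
  {o: True, m: False}


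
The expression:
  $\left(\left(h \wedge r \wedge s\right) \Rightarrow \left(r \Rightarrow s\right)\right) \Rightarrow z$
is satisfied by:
  {z: True}


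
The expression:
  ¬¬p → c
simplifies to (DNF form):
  c ∨ ¬p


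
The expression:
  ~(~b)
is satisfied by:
  {b: True}


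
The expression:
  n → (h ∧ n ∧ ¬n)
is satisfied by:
  {n: False}


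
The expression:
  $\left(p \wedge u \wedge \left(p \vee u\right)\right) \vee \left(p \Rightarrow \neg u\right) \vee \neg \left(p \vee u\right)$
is always true.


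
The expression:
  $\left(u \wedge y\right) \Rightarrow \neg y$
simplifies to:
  $\neg u \vee \neg y$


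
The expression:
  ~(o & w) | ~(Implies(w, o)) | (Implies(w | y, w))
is always true.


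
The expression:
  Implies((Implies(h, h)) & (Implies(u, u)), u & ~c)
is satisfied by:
  {u: True, c: False}


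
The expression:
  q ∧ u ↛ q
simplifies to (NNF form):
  False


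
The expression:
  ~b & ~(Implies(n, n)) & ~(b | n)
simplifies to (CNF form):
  False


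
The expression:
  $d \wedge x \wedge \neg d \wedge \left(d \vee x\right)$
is never true.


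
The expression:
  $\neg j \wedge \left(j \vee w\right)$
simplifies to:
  $w \wedge \neg j$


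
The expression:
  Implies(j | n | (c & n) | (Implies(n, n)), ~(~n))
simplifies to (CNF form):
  n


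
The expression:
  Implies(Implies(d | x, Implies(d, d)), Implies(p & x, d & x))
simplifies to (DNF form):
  d | ~p | ~x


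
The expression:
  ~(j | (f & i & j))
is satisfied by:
  {j: False}


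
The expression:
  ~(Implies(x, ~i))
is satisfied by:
  {i: True, x: True}


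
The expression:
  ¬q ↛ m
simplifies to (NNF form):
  m ∨ ¬q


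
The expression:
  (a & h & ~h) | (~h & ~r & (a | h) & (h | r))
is never true.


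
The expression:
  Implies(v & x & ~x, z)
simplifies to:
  True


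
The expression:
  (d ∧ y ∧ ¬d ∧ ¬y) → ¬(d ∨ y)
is always true.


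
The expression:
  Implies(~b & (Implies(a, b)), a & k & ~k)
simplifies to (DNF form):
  a | b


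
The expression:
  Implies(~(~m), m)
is always true.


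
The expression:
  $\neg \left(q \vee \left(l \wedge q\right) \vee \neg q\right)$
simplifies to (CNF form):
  $\text{False}$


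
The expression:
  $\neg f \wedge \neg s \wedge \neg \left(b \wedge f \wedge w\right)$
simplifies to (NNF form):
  $\neg f \wedge \neg s$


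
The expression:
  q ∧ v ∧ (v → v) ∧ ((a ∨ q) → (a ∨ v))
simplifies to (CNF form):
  q ∧ v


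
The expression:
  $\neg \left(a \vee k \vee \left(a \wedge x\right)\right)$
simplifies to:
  $\neg a \wedge \neg k$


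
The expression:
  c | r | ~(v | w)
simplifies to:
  c | r | (~v & ~w)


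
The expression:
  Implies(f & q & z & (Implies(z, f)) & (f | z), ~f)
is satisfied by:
  {z: False, q: False, f: False}
  {f: True, z: False, q: False}
  {q: True, z: False, f: False}
  {f: True, q: True, z: False}
  {z: True, f: False, q: False}
  {f: True, z: True, q: False}
  {q: True, z: True, f: False}


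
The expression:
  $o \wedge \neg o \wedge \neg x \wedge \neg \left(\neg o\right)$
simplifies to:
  $\text{False}$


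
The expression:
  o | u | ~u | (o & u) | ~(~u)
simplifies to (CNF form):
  True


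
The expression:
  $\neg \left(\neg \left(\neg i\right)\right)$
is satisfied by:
  {i: False}


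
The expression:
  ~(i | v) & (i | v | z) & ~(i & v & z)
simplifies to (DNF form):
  z & ~i & ~v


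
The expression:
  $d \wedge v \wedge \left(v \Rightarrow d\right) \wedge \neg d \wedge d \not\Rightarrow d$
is never true.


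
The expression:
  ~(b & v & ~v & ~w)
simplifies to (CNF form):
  True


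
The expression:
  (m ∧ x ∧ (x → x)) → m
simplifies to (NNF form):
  True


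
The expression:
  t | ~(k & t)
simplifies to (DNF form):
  True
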